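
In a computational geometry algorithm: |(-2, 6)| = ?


|u| = sqrt((-2)^2 + 6^2) = sqrt(40) = 6.3246

6.3246


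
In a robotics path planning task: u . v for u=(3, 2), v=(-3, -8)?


u . v = u_x*v_x + u_y*v_y = 3*(-3) + 2*(-8)
= (-9) + (-16) = -25

-25


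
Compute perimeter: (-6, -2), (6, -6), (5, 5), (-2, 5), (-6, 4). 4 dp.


Sides: (-6, -2)->(6, -6): sqrt(160) = 12.649111, (6, -6)->(5, 5): sqrt(122) = 11.045361, (5, 5)->(-2, 5): sqrt(49) = 7, (-2, 5)->(-6, 4): sqrt(17) = 4.123106, (-6, 4)->(-6, -2): sqrt(36) = 6
Sum = 40.817578
Perimeter = 40.8176

40.8176


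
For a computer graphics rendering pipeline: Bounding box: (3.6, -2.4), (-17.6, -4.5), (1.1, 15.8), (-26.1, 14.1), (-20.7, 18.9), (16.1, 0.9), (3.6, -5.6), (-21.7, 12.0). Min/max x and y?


x range: [-26.1, 16.1]
y range: [-5.6, 18.9]
Bounding box: (-26.1,-5.6) to (16.1,18.9)

(-26.1,-5.6) to (16.1,18.9)


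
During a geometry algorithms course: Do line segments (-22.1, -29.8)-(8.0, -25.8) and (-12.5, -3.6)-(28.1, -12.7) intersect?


Cross products: d1=-1151.08, d2=-714.77, d3=750.22, d4=313.91
d1*d2 < 0 and d3*d4 < 0? no

No, they don't intersect


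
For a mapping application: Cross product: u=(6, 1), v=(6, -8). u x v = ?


u x v = u_x*v_y - u_y*v_x = 6*(-8) - 1*6
= (-48) - 6 = -54

-54


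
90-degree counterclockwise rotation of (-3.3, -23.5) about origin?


90° CCW: (x,y) -> (-y, x)
(-3.3,-23.5) -> (23.5, -3.3)

(23.5, -3.3)


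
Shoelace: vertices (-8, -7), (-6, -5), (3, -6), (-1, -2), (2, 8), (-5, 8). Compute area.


Shoelace sum: ((-8)*(-5) - (-6)*(-7)) + ((-6)*(-6) - 3*(-5)) + (3*(-2) - (-1)*(-6)) + ((-1)*8 - 2*(-2)) + (2*8 - (-5)*8) + ((-5)*(-7) - (-8)*8)
= 188
Area = |188|/2 = 94

94


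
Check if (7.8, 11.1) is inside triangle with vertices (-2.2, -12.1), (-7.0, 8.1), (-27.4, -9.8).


Cross products: AB x AP = -313.36, BC x BP = 203.72, CA x CP = 607.64
All same sign? no

No, outside


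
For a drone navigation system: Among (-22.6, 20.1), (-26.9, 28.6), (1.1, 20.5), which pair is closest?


d(P0,P1) = 9.5258, d(P0,P2) = 23.7034, d(P1,P2) = 29.1481
Closest: P0 and P1

Closest pair: (-22.6, 20.1) and (-26.9, 28.6), distance = 9.5258


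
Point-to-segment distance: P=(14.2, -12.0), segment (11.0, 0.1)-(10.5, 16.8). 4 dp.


Project P onto AB: t = 0 (clamped to [0,1])
Closest point on segment: (11, 0.1)
Distance: 12.516

12.516


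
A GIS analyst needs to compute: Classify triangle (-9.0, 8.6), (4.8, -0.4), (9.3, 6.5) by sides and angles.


Side lengths squared: AB^2=271.44, BC^2=67.86, CA^2=339.3
Sorted: [67.86, 271.44, 339.3]
By sides: Scalene, By angles: Right

Scalene, Right


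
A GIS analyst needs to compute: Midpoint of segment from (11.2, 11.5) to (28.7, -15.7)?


M = ((11.2+28.7)/2, (11.5+(-15.7))/2)
= (19.95, -2.1)

(19.95, -2.1)


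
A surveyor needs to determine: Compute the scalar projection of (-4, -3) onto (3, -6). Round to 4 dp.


u.v = 6, |v| = sqrt(45) = 6.7082
Scalar projection = u.v / |v| = 6 / sqrt(45) = 0.8944

0.8944


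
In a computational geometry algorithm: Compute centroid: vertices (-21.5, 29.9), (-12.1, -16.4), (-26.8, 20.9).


Centroid = ((x_A+x_B+x_C)/3, (y_A+y_B+y_C)/3)
= (((-21.5)+(-12.1)+(-26.8))/3, (29.9+(-16.4)+20.9)/3)
= (-20.1333, 11.4667)

(-20.1333, 11.4667)


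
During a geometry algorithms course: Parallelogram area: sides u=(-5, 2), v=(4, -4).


|u x v| = |(-5)*(-4) - 2*4|
= |20 - 8| = 12

12


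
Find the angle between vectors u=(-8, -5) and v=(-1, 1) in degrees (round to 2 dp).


u.v = 3, |u| = sqrt(89) = 9.434, |v| = sqrt(2) = 1.4142
cos(theta) = u.v/(|u||v|) = 3/sqrt(178) = 0.22486
theta = acos(0.22486) = 77.01 degrees

77.01 degrees


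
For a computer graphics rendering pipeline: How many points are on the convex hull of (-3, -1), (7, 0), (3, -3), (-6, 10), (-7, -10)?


Convex hull vertices (CCW): (-7, -10), (3, -3), (7, 0), (-6, 10)
Count = 4

4


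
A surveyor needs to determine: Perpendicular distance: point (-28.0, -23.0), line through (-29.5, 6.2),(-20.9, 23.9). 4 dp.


|cross product| = 277.67
|line direction| = sqrt(387.25) = 19.6787
Distance = 277.67/sqrt(387.25) = 14.1102

14.1102


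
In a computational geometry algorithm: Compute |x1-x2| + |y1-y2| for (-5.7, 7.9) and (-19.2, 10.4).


|(-5.7)-(-19.2)| + |7.9-10.4| = 13.5 + 2.5 = 16

16


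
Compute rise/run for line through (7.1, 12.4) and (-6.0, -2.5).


slope = (y2-y1)/(x2-x1) = ((-2.5)-12.4)/((-6)-7.1) = (-14.9)/(-13.1) = 1.1374

1.1374


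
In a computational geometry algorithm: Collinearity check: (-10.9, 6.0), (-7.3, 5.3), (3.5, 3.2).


Cross product: ((-7.3)-(-10.9))*(3.2-6) - (5.3-6)*(3.5-(-10.9))
= 0

Yes, collinear


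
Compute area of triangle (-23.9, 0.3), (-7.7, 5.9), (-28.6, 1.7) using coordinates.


Area = |x_A(y_B-y_C) + x_B(y_C-y_A) + x_C(y_A-y_B)|/2
= |(-100.38) + (-10.78) + 160.16|/2
= 49/2 = 24.5

24.5


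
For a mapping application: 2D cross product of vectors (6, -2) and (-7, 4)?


u x v = u_x*v_y - u_y*v_x = 6*4 - (-2)*(-7)
= 24 - 14 = 10

10


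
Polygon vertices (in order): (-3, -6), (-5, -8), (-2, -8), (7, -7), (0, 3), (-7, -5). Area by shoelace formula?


Shoelace sum: ((-3)*(-8) - (-5)*(-6)) + ((-5)*(-8) - (-2)*(-8)) + ((-2)*(-7) - 7*(-8)) + (7*3 - 0*(-7)) + (0*(-5) - (-7)*3) + ((-7)*(-6) - (-3)*(-5))
= 157
Area = |157|/2 = 78.5

78.5


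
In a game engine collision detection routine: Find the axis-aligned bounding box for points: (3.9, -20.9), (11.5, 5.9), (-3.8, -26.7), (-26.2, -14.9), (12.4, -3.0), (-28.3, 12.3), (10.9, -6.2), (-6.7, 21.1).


x range: [-28.3, 12.4]
y range: [-26.7, 21.1]
Bounding box: (-28.3,-26.7) to (12.4,21.1)

(-28.3,-26.7) to (12.4,21.1)


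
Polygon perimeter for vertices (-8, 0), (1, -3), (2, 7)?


Sides: (-8, 0)->(1, -3): sqrt(90) = 9.486833, (1, -3)->(2, 7): sqrt(101) = 10.049876, (2, 7)->(-8, 0): sqrt(149) = 12.206556
Sum = 31.743265
Perimeter = 31.7433

31.7433


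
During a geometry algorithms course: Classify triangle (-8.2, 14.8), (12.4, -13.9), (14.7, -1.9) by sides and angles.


Side lengths squared: AB^2=1248.05, BC^2=149.29, CA^2=803.3
Sorted: [149.29, 803.3, 1248.05]
By sides: Scalene, By angles: Obtuse

Scalene, Obtuse


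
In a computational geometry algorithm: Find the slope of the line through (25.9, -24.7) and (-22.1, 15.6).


slope = (y2-y1)/(x2-x1) = (15.6-(-24.7))/((-22.1)-25.9) = 40.3/(-48) = -0.8396

-0.8396


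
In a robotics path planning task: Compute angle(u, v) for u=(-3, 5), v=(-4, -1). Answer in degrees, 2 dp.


u.v = 7, |u| = sqrt(34) = 5.831, |v| = sqrt(17) = 4.1231
cos(theta) = u.v/(|u||v|) = 7/sqrt(578) = 0.291162
theta = acos(0.291162) = 73.07 degrees

73.07 degrees


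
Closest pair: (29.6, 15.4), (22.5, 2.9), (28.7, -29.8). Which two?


d(P0,P1) = 14.3757, d(P0,P2) = 45.209, d(P1,P2) = 33.2826
Closest: P0 and P1

Closest pair: (29.6, 15.4) and (22.5, 2.9), distance = 14.3757


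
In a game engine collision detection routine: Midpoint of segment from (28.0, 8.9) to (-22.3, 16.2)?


M = ((28+(-22.3))/2, (8.9+16.2)/2)
= (2.85, 12.55)

(2.85, 12.55)


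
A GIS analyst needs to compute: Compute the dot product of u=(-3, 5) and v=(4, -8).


u . v = u_x*v_x + u_y*v_y = (-3)*4 + 5*(-8)
= (-12) + (-40) = -52

-52


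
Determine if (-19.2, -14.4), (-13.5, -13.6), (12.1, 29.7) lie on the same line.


Cross product: ((-13.5)-(-19.2))*(29.7-(-14.4)) - ((-13.6)-(-14.4))*(12.1-(-19.2))
= 226.33

No, not collinear


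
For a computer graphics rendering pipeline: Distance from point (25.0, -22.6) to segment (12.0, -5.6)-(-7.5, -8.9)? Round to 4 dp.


Project P onto AB: t = 0 (clamped to [0,1])
Closest point on segment: (12, -5.6)
Distance: 21.4009

21.4009


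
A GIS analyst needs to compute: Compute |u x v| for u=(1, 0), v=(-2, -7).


|u x v| = |1*(-7) - 0*(-2)|
= |(-7) - 0| = 7

7


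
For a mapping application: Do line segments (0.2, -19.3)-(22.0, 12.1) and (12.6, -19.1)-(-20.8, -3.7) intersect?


Cross products: d1=197.64, d2=-1186.84, d3=-385, d4=999.48
d1*d2 < 0 and d3*d4 < 0? yes

Yes, they intersect


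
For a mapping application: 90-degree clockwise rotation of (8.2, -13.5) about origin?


90° CW: (x,y) -> (y, -x)
(8.2,-13.5) -> (-13.5, -8.2)

(-13.5, -8.2)


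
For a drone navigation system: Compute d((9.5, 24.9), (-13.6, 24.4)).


dx=-23.1, dy=-0.5
d^2 = (-23.1)^2 + (-0.5)^2 = 533.86
d = sqrt(533.86) = 23.1054

23.1054


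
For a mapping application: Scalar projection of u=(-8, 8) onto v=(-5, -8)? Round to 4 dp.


u.v = -24, |v| = sqrt(89) = 9.434
Scalar projection = u.v / |v| = -24 / sqrt(89) = -2.544

-2.544


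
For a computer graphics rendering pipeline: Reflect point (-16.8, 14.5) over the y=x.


Reflection over y=x: (x,y) -> (y,x)
(-16.8, 14.5) -> (14.5, -16.8)

(14.5, -16.8)


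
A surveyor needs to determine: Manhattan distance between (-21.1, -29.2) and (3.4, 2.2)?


|(-21.1)-3.4| + |(-29.2)-2.2| = 24.5 + 31.4 = 55.9

55.9


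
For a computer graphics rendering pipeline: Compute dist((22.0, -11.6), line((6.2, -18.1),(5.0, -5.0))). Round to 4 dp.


|cross product| = 214.78
|line direction| = sqrt(173.05) = 13.1548
Distance = 214.78/sqrt(173.05) = 16.3271

16.3271


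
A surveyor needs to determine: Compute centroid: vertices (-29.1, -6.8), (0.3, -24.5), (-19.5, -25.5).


Centroid = ((x_A+x_B+x_C)/3, (y_A+y_B+y_C)/3)
= (((-29.1)+0.3+(-19.5))/3, ((-6.8)+(-24.5)+(-25.5))/3)
= (-16.1, -18.9333)

(-16.1, -18.9333)


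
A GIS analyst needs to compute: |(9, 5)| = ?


|u| = sqrt(9^2 + 5^2) = sqrt(106) = 10.2956

10.2956


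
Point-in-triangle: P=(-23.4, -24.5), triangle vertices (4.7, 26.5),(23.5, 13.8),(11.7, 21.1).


Cross products: AB x AP = -1315.67, BC x BP = 794.31, CA x CP = 508.74
All same sign? no

No, outside


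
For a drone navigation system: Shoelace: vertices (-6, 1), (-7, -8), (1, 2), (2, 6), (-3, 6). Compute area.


Shoelace sum: ((-6)*(-8) - (-7)*1) + ((-7)*2 - 1*(-8)) + (1*6 - 2*2) + (2*6 - (-3)*6) + ((-3)*1 - (-6)*6)
= 114
Area = |114|/2 = 57

57


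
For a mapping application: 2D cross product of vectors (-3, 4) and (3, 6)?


u x v = u_x*v_y - u_y*v_x = (-3)*6 - 4*3
= (-18) - 12 = -30

-30


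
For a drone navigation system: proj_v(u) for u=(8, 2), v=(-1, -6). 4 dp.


u.v = -20, |v| = sqrt(37) = 6.0828
Scalar projection = u.v / |v| = -20 / sqrt(37) = -3.288

-3.288


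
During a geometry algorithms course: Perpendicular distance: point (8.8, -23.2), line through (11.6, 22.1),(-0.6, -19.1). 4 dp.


|cross product| = 437.3
|line direction| = sqrt(1846.28) = 42.9684
Distance = 437.3/sqrt(1846.28) = 10.1773

10.1773


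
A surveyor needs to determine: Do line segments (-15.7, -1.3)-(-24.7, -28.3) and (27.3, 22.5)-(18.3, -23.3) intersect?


Cross products: d1=-1755.2, d2=-1924.4, d3=946.8, d4=1116
d1*d2 < 0 and d3*d4 < 0? no

No, they don't intersect


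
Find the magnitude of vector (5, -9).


|u| = sqrt(5^2 + (-9)^2) = sqrt(106) = 10.2956

10.2956


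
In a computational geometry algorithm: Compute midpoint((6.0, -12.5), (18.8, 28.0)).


M = ((6+18.8)/2, ((-12.5)+28)/2)
= (12.4, 7.75)

(12.4, 7.75)


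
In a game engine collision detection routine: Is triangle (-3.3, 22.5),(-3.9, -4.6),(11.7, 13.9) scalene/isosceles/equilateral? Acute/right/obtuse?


Side lengths squared: AB^2=734.77, BC^2=585.61, CA^2=298.96
Sorted: [298.96, 585.61, 734.77]
By sides: Scalene, By angles: Acute

Scalene, Acute


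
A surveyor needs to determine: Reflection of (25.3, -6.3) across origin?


Reflection over origin: (x,y) -> (-x,-y)
(25.3, -6.3) -> (-25.3, 6.3)

(-25.3, 6.3)


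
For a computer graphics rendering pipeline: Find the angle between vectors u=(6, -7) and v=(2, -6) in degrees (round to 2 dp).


u.v = 54, |u| = sqrt(85) = 9.2195, |v| = sqrt(40) = 6.3246
cos(theta) = u.v/(|u||v|) = 54/sqrt(3400) = 0.926092
theta = acos(0.926092) = 22.17 degrees

22.17 degrees


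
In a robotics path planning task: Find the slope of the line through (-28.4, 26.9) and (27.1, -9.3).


slope = (y2-y1)/(x2-x1) = ((-9.3)-26.9)/(27.1-(-28.4)) = (-36.2)/55.5 = -0.6523

-0.6523


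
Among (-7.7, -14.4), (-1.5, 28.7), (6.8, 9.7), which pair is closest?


d(P0,P1) = 43.5437, d(P0,P2) = 28.1258, d(P1,P2) = 20.7338
Closest: P1 and P2

Closest pair: (-1.5, 28.7) and (6.8, 9.7), distance = 20.7338


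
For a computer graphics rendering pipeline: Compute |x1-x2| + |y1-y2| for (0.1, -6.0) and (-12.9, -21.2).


|0.1-(-12.9)| + |(-6)-(-21.2)| = 13 + 15.2 = 28.2

28.2


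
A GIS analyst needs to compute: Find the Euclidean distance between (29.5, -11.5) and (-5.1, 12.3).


dx=-34.6, dy=23.8
d^2 = (-34.6)^2 + 23.8^2 = 1763.6
d = sqrt(1763.6) = 41.9952

41.9952


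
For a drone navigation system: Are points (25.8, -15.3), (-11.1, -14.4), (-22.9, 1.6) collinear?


Cross product: ((-11.1)-25.8)*(1.6-(-15.3)) - ((-14.4)-(-15.3))*((-22.9)-25.8)
= -579.78

No, not collinear


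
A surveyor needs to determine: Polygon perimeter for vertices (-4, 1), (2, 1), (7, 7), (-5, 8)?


Sides: (-4, 1)->(2, 1): sqrt(36) = 6, (2, 1)->(7, 7): sqrt(61) = 7.81025, (7, 7)->(-5, 8): sqrt(145) = 12.041595, (-5, 8)->(-4, 1): sqrt(50) = 7.071068
Sum = 32.922913
Perimeter = 32.9229

32.9229


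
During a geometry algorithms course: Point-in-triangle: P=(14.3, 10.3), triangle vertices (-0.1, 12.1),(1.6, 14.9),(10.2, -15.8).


Cross products: AB x AP = -43.38, BC x BP = 350.33, CA x CP = -383.22
All same sign? no

No, outside


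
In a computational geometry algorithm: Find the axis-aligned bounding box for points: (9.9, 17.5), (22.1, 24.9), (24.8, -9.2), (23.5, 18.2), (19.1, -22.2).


x range: [9.9, 24.8]
y range: [-22.2, 24.9]
Bounding box: (9.9,-22.2) to (24.8,24.9)

(9.9,-22.2) to (24.8,24.9)


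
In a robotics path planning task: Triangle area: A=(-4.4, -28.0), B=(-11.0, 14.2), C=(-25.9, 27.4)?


Area = |x_A(y_B-y_C) + x_B(y_C-y_A) + x_C(y_A-y_B)|/2
= |58.08 + (-609.4) + 1092.98|/2
= 541.66/2 = 270.83

270.83


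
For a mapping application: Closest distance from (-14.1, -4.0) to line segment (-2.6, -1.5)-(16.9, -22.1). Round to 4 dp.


Project P onto AB: t = 0 (clamped to [0,1])
Closest point on segment: (-2.6, -1.5)
Distance: 11.7686

11.7686


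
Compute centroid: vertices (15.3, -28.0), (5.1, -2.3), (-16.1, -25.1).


Centroid = ((x_A+x_B+x_C)/3, (y_A+y_B+y_C)/3)
= ((15.3+5.1+(-16.1))/3, ((-28)+(-2.3)+(-25.1))/3)
= (1.4333, -18.4667)

(1.4333, -18.4667)


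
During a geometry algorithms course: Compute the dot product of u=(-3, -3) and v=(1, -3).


u . v = u_x*v_x + u_y*v_y = (-3)*1 + (-3)*(-3)
= (-3) + 9 = 6

6


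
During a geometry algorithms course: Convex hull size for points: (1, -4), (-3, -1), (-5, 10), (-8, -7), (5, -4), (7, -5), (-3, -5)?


Convex hull vertices (CCW): (-8, -7), (7, -5), (-5, 10)
Count = 3

3


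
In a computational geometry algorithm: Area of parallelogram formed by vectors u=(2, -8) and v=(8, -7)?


|u x v| = |2*(-7) - (-8)*8|
= |(-14) - (-64)| = 50

50


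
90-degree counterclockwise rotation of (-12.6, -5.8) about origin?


90° CCW: (x,y) -> (-y, x)
(-12.6,-5.8) -> (5.8, -12.6)

(5.8, -12.6)


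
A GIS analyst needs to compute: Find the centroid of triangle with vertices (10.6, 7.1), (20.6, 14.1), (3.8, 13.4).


Centroid = ((x_A+x_B+x_C)/3, (y_A+y_B+y_C)/3)
= ((10.6+20.6+3.8)/3, (7.1+14.1+13.4)/3)
= (11.6667, 11.5333)

(11.6667, 11.5333)


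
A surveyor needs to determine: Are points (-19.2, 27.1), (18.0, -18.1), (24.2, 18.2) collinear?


Cross product: (18-(-19.2))*(18.2-27.1) - ((-18.1)-27.1)*(24.2-(-19.2))
= 1630.6

No, not collinear


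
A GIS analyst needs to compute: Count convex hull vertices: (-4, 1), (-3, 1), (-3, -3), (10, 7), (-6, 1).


Convex hull vertices (CCW): (-6, 1), (-3, -3), (10, 7)
Count = 3

3


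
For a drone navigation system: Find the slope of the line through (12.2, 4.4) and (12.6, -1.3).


slope = (y2-y1)/(x2-x1) = ((-1.3)-4.4)/(12.6-12.2) = (-5.7)/0.4 = -14.25

-14.25


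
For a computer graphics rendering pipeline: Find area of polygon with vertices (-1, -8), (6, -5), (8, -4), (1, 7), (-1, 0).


Shoelace sum: ((-1)*(-5) - 6*(-8)) + (6*(-4) - 8*(-5)) + (8*7 - 1*(-4)) + (1*0 - (-1)*7) + ((-1)*(-8) - (-1)*0)
= 144
Area = |144|/2 = 72

72


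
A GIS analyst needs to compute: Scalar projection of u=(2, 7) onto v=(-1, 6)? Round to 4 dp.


u.v = 40, |v| = sqrt(37) = 6.0828
Scalar projection = u.v / |v| = 40 / sqrt(37) = 6.576

6.576


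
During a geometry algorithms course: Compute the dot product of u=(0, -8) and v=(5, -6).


u . v = u_x*v_x + u_y*v_y = 0*5 + (-8)*(-6)
= 0 + 48 = 48

48


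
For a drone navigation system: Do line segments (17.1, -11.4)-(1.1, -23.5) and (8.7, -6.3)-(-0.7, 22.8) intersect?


Cross products: d1=-196.5, d2=382.84, d3=-183.24, d4=-762.58
d1*d2 < 0 and d3*d4 < 0? no

No, they don't intersect


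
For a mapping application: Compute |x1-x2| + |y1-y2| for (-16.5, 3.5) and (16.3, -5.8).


|(-16.5)-16.3| + |3.5-(-5.8)| = 32.8 + 9.3 = 42.1

42.1


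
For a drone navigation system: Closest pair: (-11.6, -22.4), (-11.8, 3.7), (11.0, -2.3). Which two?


d(P0,P1) = 26.1008, d(P0,P2) = 30.2452, d(P1,P2) = 23.5763
Closest: P1 and P2

Closest pair: (-11.8, 3.7) and (11.0, -2.3), distance = 23.5763


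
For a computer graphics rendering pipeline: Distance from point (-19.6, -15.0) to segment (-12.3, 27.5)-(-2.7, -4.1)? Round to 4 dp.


Project P onto AB: t = 1 (clamped to [0,1])
Closest point on segment: (-2.7, -4.1)
Distance: 20.1102

20.1102


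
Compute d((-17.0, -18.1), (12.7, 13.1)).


dx=29.7, dy=31.2
d^2 = 29.7^2 + 31.2^2 = 1855.53
d = sqrt(1855.53) = 43.0759

43.0759


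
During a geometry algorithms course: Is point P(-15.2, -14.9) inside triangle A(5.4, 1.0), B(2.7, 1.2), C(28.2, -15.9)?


Cross products: AB x AP = 47.05, BC x BP = -716.64, CA x CP = 710.66
All same sign? no

No, outside


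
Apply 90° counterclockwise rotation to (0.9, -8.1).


90° CCW: (x,y) -> (-y, x)
(0.9,-8.1) -> (8.1, 0.9)

(8.1, 0.9)


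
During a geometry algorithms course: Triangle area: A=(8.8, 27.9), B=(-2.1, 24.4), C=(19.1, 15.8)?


Area = |x_A(y_B-y_C) + x_B(y_C-y_A) + x_C(y_A-y_B)|/2
= |75.68 + 25.41 + 66.85|/2
= 167.94/2 = 83.97

83.97


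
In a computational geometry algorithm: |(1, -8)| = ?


|u| = sqrt(1^2 + (-8)^2) = sqrt(65) = 8.0623

8.0623


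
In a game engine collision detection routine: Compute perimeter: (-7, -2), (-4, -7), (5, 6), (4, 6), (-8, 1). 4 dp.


Sides: (-7, -2)->(-4, -7): sqrt(34) = 5.830952, (-4, -7)->(5, 6): sqrt(250) = 15.811388, (5, 6)->(4, 6): sqrt(1) = 1, (4, 6)->(-8, 1): sqrt(169) = 13, (-8, 1)->(-7, -2): sqrt(10) = 3.162278
Sum = 38.804618
Perimeter = 38.8046

38.8046


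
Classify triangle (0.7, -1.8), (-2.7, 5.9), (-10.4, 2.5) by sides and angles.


Side lengths squared: AB^2=70.85, BC^2=70.85, CA^2=141.7
Sorted: [70.85, 70.85, 141.7]
By sides: Isosceles, By angles: Right

Isosceles, Right


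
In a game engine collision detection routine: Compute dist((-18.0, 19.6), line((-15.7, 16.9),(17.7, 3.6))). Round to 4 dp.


|cross product| = 59.59
|line direction| = sqrt(1292.45) = 35.9507
Distance = 59.59/sqrt(1292.45) = 1.6575

1.6575


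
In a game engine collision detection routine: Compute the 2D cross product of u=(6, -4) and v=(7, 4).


u x v = u_x*v_y - u_y*v_x = 6*4 - (-4)*7
= 24 - (-28) = 52

52


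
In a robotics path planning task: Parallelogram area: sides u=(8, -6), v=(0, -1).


|u x v| = |8*(-1) - (-6)*0|
= |(-8) - 0| = 8

8


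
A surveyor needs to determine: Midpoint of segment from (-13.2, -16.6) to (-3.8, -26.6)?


M = (((-13.2)+(-3.8))/2, ((-16.6)+(-26.6))/2)
= (-8.5, -21.6)

(-8.5, -21.6)


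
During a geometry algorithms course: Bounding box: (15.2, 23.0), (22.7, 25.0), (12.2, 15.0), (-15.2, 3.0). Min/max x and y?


x range: [-15.2, 22.7]
y range: [3, 25]
Bounding box: (-15.2,3) to (22.7,25)

(-15.2,3) to (22.7,25)


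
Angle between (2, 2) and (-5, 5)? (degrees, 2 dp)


u.v = 0, |u| = sqrt(8) = 2.8284, |v| = sqrt(50) = 7.0711
cos(theta) = u.v/(|u||v|) = 0/sqrt(400) = 0
theta = acos(0) = 90 degrees

90 degrees


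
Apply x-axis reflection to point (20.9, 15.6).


Reflection over x-axis: (x,y) -> (x,-y)
(20.9, 15.6) -> (20.9, -15.6)

(20.9, -15.6)


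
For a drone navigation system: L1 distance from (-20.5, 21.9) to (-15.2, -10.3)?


|(-20.5)-(-15.2)| + |21.9-(-10.3)| = 5.3 + 32.2 = 37.5

37.5


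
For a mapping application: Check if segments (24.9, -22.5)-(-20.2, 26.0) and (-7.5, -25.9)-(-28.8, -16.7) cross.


Cross products: d1=-370.5, d2=-988.63, d3=1724.74, d4=2342.87
d1*d2 < 0 and d3*d4 < 0? no

No, they don't intersect


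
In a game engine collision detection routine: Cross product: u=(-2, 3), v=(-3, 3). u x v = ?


u x v = u_x*v_y - u_y*v_x = (-2)*3 - 3*(-3)
= (-6) - (-9) = 3

3


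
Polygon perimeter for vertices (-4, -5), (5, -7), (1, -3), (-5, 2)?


Sides: (-4, -5)->(5, -7): sqrt(85) = 9.219544, (5, -7)->(1, -3): sqrt(32) = 5.656854, (1, -3)->(-5, 2): sqrt(61) = 7.81025, (-5, 2)->(-4, -5): sqrt(50) = 7.071068
Sum = 29.757716
Perimeter = 29.7577

29.7577


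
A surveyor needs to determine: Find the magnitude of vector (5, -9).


|u| = sqrt(5^2 + (-9)^2) = sqrt(106) = 10.2956

10.2956


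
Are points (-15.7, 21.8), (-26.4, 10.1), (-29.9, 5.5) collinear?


Cross product: ((-26.4)-(-15.7))*(5.5-21.8) - (10.1-21.8)*((-29.9)-(-15.7))
= 8.27

No, not collinear


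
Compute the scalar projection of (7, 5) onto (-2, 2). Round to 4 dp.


u.v = -4, |v| = sqrt(8) = 2.8284
Scalar projection = u.v / |v| = -4 / sqrt(8) = -1.4142

-1.4142


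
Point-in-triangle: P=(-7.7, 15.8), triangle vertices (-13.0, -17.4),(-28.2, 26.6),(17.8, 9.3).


Cross products: AB x AP = -737.84, BC x BP = -142.15, CA x CP = -881.05
All same sign? yes

Yes, inside


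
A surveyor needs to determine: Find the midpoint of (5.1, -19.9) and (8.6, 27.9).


M = ((5.1+8.6)/2, ((-19.9)+27.9)/2)
= (6.85, 4)

(6.85, 4)


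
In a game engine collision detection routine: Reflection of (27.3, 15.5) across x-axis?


Reflection over x-axis: (x,y) -> (x,-y)
(27.3, 15.5) -> (27.3, -15.5)

(27.3, -15.5)


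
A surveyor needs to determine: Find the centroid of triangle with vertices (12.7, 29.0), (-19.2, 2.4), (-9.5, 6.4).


Centroid = ((x_A+x_B+x_C)/3, (y_A+y_B+y_C)/3)
= ((12.7+(-19.2)+(-9.5))/3, (29+2.4+6.4)/3)
= (-5.3333, 12.6)

(-5.3333, 12.6)


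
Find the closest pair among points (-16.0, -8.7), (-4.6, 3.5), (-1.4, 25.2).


d(P0,P1) = 16.6973, d(P0,P2) = 36.9103, d(P1,P2) = 21.9347
Closest: P0 and P1

Closest pair: (-16.0, -8.7) and (-4.6, 3.5), distance = 16.6973


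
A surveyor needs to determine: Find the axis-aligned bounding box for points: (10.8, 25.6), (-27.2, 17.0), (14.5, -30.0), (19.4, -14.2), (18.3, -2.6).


x range: [-27.2, 19.4]
y range: [-30, 25.6]
Bounding box: (-27.2,-30) to (19.4,25.6)

(-27.2,-30) to (19.4,25.6)


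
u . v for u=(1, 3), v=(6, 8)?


u . v = u_x*v_x + u_y*v_y = 1*6 + 3*8
= 6 + 24 = 30

30


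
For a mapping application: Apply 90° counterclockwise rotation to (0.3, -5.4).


90° CCW: (x,y) -> (-y, x)
(0.3,-5.4) -> (5.4, 0.3)

(5.4, 0.3)


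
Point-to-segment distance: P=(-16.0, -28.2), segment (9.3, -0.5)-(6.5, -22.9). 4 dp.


Project P onto AB: t = 1 (clamped to [0,1])
Closest point on segment: (6.5, -22.9)
Distance: 23.1158

23.1158


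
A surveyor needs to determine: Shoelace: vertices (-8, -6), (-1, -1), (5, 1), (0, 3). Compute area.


Shoelace sum: ((-8)*(-1) - (-1)*(-6)) + ((-1)*1 - 5*(-1)) + (5*3 - 0*1) + (0*(-6) - (-8)*3)
= 45
Area = |45|/2 = 22.5

22.5


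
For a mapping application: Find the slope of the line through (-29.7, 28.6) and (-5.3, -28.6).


slope = (y2-y1)/(x2-x1) = ((-28.6)-28.6)/((-5.3)-(-29.7)) = (-57.2)/24.4 = -2.3443

-2.3443


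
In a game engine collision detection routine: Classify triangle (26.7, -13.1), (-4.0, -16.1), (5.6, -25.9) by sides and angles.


Side lengths squared: AB^2=951.49, BC^2=188.2, CA^2=609.05
Sorted: [188.2, 609.05, 951.49]
By sides: Scalene, By angles: Obtuse

Scalene, Obtuse


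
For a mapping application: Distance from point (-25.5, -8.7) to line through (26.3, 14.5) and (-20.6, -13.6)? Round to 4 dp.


|cross product| = 367.5
|line direction| = sqrt(2989.22) = 54.6738
Distance = 367.5/sqrt(2989.22) = 6.7217

6.7217


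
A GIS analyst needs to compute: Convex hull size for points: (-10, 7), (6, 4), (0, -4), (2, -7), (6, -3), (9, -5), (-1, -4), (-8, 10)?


Convex hull vertices (CCW): (-10, 7), (-1, -4), (2, -7), (9, -5), (6, 4), (-8, 10)
Count = 6

6


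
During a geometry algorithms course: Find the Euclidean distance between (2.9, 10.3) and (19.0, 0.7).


dx=16.1, dy=-9.6
d^2 = 16.1^2 + (-9.6)^2 = 351.37
d = sqrt(351.37) = 18.7449

18.7449


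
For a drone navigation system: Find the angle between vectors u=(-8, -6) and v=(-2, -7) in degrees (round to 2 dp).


u.v = 58, |u| = sqrt(100) = 10, |v| = sqrt(53) = 7.2801
cos(theta) = u.v/(|u||v|) = 58/sqrt(5300) = 0.796691
theta = acos(0.796691) = 37.18 degrees

37.18 degrees


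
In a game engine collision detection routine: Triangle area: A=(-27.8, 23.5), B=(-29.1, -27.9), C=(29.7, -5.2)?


Area = |x_A(y_B-y_C) + x_B(y_C-y_A) + x_C(y_A-y_B)|/2
= |631.06 + 835.17 + 1526.58|/2
= 2992.81/2 = 1496.405

1496.405


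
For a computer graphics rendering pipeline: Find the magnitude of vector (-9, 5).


|u| = sqrt((-9)^2 + 5^2) = sqrt(106) = 10.2956

10.2956


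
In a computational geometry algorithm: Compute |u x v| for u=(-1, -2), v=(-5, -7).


|u x v| = |(-1)*(-7) - (-2)*(-5)|
= |7 - 10| = 3

3


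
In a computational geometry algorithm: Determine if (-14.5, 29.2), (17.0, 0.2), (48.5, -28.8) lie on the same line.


Cross product: (17-(-14.5))*((-28.8)-29.2) - (0.2-29.2)*(48.5-(-14.5))
= 0

Yes, collinear


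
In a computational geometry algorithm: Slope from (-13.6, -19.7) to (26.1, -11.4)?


slope = (y2-y1)/(x2-x1) = ((-11.4)-(-19.7))/(26.1-(-13.6)) = 8.3/39.7 = 0.2091

0.2091


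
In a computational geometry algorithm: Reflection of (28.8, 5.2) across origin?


Reflection over origin: (x,y) -> (-x,-y)
(28.8, 5.2) -> (-28.8, -5.2)

(-28.8, -5.2)


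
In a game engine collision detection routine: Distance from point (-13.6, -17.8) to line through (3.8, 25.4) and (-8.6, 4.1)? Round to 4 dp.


|cross product| = 165.06
|line direction| = sqrt(607.45) = 24.6465
Distance = 165.06/sqrt(607.45) = 6.6971

6.6971


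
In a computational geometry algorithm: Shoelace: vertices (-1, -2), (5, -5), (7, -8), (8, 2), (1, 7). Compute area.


Shoelace sum: ((-1)*(-5) - 5*(-2)) + (5*(-8) - 7*(-5)) + (7*2 - 8*(-8)) + (8*7 - 1*2) + (1*(-2) - (-1)*7)
= 147
Area = |147|/2 = 73.5

73.5


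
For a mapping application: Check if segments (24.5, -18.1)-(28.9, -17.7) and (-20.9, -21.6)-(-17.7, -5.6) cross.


Cross products: d1=-715.2, d2=-784.32, d3=2.76, d4=71.88
d1*d2 < 0 and d3*d4 < 0? no

No, they don't intersect


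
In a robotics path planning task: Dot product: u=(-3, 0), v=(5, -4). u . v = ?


u . v = u_x*v_x + u_y*v_y = (-3)*5 + 0*(-4)
= (-15) + 0 = -15

-15


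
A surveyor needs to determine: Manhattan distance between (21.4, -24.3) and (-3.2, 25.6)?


|21.4-(-3.2)| + |(-24.3)-25.6| = 24.6 + 49.9 = 74.5

74.5


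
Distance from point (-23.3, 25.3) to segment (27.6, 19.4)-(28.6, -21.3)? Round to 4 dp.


Project P onto AB: t = 0 (clamped to [0,1])
Closest point on segment: (27.6, 19.4)
Distance: 51.2408

51.2408


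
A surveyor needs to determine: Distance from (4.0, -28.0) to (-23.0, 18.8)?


dx=-27, dy=46.8
d^2 = (-27)^2 + 46.8^2 = 2919.24
d = sqrt(2919.24) = 54.03

54.03


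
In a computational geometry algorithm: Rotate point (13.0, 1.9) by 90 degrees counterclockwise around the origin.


90° CCW: (x,y) -> (-y, x)
(13,1.9) -> (-1.9, 13)

(-1.9, 13)


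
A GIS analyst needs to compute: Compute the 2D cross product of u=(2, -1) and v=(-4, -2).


u x v = u_x*v_y - u_y*v_x = 2*(-2) - (-1)*(-4)
= (-4) - 4 = -8

-8


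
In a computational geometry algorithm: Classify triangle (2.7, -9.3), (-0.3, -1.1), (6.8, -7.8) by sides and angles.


Side lengths squared: AB^2=76.24, BC^2=95.3, CA^2=19.06
Sorted: [19.06, 76.24, 95.3]
By sides: Scalene, By angles: Right

Scalene, Right


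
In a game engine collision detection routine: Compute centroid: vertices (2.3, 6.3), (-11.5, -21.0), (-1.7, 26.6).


Centroid = ((x_A+x_B+x_C)/3, (y_A+y_B+y_C)/3)
= ((2.3+(-11.5)+(-1.7))/3, (6.3+(-21)+26.6)/3)
= (-3.6333, 3.9667)

(-3.6333, 3.9667)


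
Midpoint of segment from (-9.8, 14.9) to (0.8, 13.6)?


M = (((-9.8)+0.8)/2, (14.9+13.6)/2)
= (-4.5, 14.25)

(-4.5, 14.25)


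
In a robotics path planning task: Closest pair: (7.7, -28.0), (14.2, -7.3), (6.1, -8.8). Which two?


d(P0,P1) = 21.6965, d(P0,P2) = 19.2666, d(P1,P2) = 8.2377
Closest: P1 and P2

Closest pair: (14.2, -7.3) and (6.1, -8.8), distance = 8.2377


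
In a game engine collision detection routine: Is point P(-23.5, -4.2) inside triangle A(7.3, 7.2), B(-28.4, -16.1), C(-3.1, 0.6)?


Cross products: AB x AP = -310.66, BC x BP = 219.24, CA x CP = 84.72
All same sign? no

No, outside


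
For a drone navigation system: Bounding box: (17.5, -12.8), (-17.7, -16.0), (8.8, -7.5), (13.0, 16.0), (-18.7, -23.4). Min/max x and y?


x range: [-18.7, 17.5]
y range: [-23.4, 16]
Bounding box: (-18.7,-23.4) to (17.5,16)

(-18.7,-23.4) to (17.5,16)


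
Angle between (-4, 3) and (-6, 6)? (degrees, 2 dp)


u.v = 42, |u| = sqrt(25) = 5, |v| = sqrt(72) = 8.4853
cos(theta) = u.v/(|u||v|) = 42/sqrt(1800) = 0.989949
theta = acos(0.989949) = 8.13 degrees

8.13 degrees


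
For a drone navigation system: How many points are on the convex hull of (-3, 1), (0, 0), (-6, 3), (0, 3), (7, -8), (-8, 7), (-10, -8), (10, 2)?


Convex hull vertices (CCW): (-10, -8), (7, -8), (10, 2), (-8, 7)
Count = 4

4


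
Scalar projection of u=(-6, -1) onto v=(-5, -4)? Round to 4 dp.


u.v = 34, |v| = sqrt(41) = 6.4031
Scalar projection = u.v / |v| = 34 / sqrt(41) = 5.3099

5.3099


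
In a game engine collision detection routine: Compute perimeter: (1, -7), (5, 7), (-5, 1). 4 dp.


Sides: (1, -7)->(5, 7): sqrt(212) = 14.56022, (5, 7)->(-5, 1): sqrt(136) = 11.661904, (-5, 1)->(1, -7): sqrt(100) = 10
Sum = 36.222124
Perimeter = 36.2221

36.2221


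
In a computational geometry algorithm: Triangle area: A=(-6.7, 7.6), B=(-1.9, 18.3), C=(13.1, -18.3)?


Area = |x_A(y_B-y_C) + x_B(y_C-y_A) + x_C(y_A-y_B)|/2
= |(-245.22) + 49.21 + (-140.17)|/2
= 336.18/2 = 168.09

168.09


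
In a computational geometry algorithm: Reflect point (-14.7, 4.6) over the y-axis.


Reflection over y-axis: (x,y) -> (-x,y)
(-14.7, 4.6) -> (14.7, 4.6)

(14.7, 4.6)


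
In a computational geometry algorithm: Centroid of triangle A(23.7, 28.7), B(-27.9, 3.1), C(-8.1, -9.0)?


Centroid = ((x_A+x_B+x_C)/3, (y_A+y_B+y_C)/3)
= ((23.7+(-27.9)+(-8.1))/3, (28.7+3.1+(-9))/3)
= (-4.1, 7.6)

(-4.1, 7.6)


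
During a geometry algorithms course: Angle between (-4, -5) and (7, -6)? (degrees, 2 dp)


u.v = 2, |u| = sqrt(41) = 6.4031, |v| = sqrt(85) = 9.2195
cos(theta) = u.v/(|u||v|) = 2/sqrt(3485) = 0.033879
theta = acos(0.033879) = 88.06 degrees

88.06 degrees


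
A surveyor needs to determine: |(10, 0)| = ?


|u| = sqrt(10^2 + 0^2) = sqrt(100) = 10

10


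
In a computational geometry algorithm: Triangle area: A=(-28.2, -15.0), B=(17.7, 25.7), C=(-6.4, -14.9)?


Area = |x_A(y_B-y_C) + x_B(y_C-y_A) + x_C(y_A-y_B)|/2
= |(-1144.92) + 1.77 + 260.48|/2
= 882.67/2 = 441.335

441.335


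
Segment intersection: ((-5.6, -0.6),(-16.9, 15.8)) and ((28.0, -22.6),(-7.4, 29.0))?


Cross products: d1=954.96, d2=957.48, d3=-302.44, d4=-304.96
d1*d2 < 0 and d3*d4 < 0? no

No, they don't intersect


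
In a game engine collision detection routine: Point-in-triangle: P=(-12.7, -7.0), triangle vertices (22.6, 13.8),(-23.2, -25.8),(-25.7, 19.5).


Cross products: AB x AP = -445.24, BC x BP = -522.65, CA x CP = -1205.85
All same sign? yes

Yes, inside


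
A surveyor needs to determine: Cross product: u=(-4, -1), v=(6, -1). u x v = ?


u x v = u_x*v_y - u_y*v_x = (-4)*(-1) - (-1)*6
= 4 - (-6) = 10

10


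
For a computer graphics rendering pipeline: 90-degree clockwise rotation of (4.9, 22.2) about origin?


90° CW: (x,y) -> (y, -x)
(4.9,22.2) -> (22.2, -4.9)

(22.2, -4.9)


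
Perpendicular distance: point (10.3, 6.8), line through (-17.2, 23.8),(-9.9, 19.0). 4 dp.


|cross product| = 7.9
|line direction| = sqrt(76.33) = 8.7367
Distance = 7.9/sqrt(76.33) = 0.9042

0.9042


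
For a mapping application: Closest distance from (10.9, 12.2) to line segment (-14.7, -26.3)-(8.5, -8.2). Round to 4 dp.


Project P onto AB: t = 1 (clamped to [0,1])
Closest point on segment: (8.5, -8.2)
Distance: 20.5407

20.5407


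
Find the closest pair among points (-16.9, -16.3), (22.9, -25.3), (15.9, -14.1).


d(P0,P1) = 40.8049, d(P0,P2) = 32.8737, d(P1,P2) = 13.2076
Closest: P1 and P2

Closest pair: (22.9, -25.3) and (15.9, -14.1), distance = 13.2076


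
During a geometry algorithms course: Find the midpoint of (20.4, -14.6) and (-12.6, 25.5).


M = ((20.4+(-12.6))/2, ((-14.6)+25.5)/2)
= (3.9, 5.45)

(3.9, 5.45)


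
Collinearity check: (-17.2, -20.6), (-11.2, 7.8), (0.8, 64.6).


Cross product: ((-11.2)-(-17.2))*(64.6-(-20.6)) - (7.8-(-20.6))*(0.8-(-17.2))
= 0

Yes, collinear


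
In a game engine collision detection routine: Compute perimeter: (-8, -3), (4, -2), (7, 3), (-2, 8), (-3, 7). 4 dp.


Sides: (-8, -3)->(4, -2): sqrt(145) = 12.041595, (4, -2)->(7, 3): sqrt(34) = 5.830952, (7, 3)->(-2, 8): sqrt(106) = 10.29563, (-2, 8)->(-3, 7): sqrt(2) = 1.414214, (-3, 7)->(-8, -3): sqrt(125) = 11.18034
Sum = 40.762731
Perimeter = 40.7627

40.7627


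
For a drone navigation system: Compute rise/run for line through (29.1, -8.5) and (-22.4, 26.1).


slope = (y2-y1)/(x2-x1) = (26.1-(-8.5))/((-22.4)-29.1) = 34.6/(-51.5) = -0.6718

-0.6718


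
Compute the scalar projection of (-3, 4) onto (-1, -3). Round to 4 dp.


u.v = -9, |v| = sqrt(10) = 3.1623
Scalar projection = u.v / |v| = -9 / sqrt(10) = -2.846

-2.846


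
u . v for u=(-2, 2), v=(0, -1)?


u . v = u_x*v_x + u_y*v_y = (-2)*0 + 2*(-1)
= 0 + (-2) = -2

-2


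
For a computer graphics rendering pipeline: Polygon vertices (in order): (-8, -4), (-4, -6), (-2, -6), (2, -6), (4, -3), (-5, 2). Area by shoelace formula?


Shoelace sum: ((-8)*(-6) - (-4)*(-4)) + ((-4)*(-6) - (-2)*(-6)) + ((-2)*(-6) - 2*(-6)) + (2*(-3) - 4*(-6)) + (4*2 - (-5)*(-3)) + ((-5)*(-4) - (-8)*2)
= 115
Area = |115|/2 = 57.5

57.5


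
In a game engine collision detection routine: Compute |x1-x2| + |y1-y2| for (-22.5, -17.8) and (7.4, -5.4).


|(-22.5)-7.4| + |(-17.8)-(-5.4)| = 29.9 + 12.4 = 42.3

42.3


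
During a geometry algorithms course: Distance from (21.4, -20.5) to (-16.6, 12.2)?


dx=-38, dy=32.7
d^2 = (-38)^2 + 32.7^2 = 2513.29
d = sqrt(2513.29) = 50.1327

50.1327


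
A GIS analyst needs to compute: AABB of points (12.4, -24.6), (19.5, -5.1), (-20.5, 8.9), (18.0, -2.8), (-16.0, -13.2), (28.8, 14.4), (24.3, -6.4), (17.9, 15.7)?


x range: [-20.5, 28.8]
y range: [-24.6, 15.7]
Bounding box: (-20.5,-24.6) to (28.8,15.7)

(-20.5,-24.6) to (28.8,15.7)


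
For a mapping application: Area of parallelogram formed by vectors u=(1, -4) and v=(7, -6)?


|u x v| = |1*(-6) - (-4)*7|
= |(-6) - (-28)| = 22

22


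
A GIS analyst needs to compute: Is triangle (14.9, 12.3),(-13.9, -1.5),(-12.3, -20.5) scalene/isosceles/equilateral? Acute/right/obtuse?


Side lengths squared: AB^2=1019.88, BC^2=363.56, CA^2=1815.68
Sorted: [363.56, 1019.88, 1815.68]
By sides: Scalene, By angles: Obtuse

Scalene, Obtuse


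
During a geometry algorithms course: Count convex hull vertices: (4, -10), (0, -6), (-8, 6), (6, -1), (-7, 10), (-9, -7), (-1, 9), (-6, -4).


Convex hull vertices (CCW): (-9, -7), (4, -10), (6, -1), (-1, 9), (-7, 10), (-8, 6)
Count = 6

6


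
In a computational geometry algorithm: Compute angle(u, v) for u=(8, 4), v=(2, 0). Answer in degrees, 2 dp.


u.v = 16, |u| = sqrt(80) = 8.9443, |v| = sqrt(4) = 2
cos(theta) = u.v/(|u||v|) = 16/sqrt(320) = 0.894427
theta = acos(0.894427) = 26.57 degrees

26.57 degrees


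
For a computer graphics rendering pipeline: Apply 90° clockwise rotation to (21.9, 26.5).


90° CW: (x,y) -> (y, -x)
(21.9,26.5) -> (26.5, -21.9)

(26.5, -21.9)


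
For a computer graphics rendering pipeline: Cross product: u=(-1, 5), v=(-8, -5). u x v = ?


u x v = u_x*v_y - u_y*v_x = (-1)*(-5) - 5*(-8)
= 5 - (-40) = 45

45


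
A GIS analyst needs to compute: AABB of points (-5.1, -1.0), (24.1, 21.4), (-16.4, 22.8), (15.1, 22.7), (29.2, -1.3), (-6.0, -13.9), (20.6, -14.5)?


x range: [-16.4, 29.2]
y range: [-14.5, 22.8]
Bounding box: (-16.4,-14.5) to (29.2,22.8)

(-16.4,-14.5) to (29.2,22.8)


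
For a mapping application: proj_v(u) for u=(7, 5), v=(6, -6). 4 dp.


u.v = 12, |v| = sqrt(72) = 8.4853
Scalar projection = u.v / |v| = 12 / sqrt(72) = 1.4142

1.4142


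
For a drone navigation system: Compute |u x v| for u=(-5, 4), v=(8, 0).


|u x v| = |(-5)*0 - 4*8|
= |0 - 32| = 32

32


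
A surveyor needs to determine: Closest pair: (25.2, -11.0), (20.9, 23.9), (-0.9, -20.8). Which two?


d(P0,P1) = 35.1639, d(P0,P2) = 27.8792, d(P1,P2) = 49.7326
Closest: P0 and P2

Closest pair: (25.2, -11.0) and (-0.9, -20.8), distance = 27.8792


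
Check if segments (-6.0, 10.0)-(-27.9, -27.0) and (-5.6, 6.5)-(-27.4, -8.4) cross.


Cross products: d1=-82.26, d2=398.03, d3=91.45, d4=-388.84
d1*d2 < 0 and d3*d4 < 0? yes

Yes, they intersect


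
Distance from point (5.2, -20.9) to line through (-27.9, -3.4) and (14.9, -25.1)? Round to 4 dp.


|cross product| = 30.73
|line direction| = sqrt(2302.73) = 47.9868
Distance = 30.73/sqrt(2302.73) = 0.6404

0.6404


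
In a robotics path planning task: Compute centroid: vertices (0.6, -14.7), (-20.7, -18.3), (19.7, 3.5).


Centroid = ((x_A+x_B+x_C)/3, (y_A+y_B+y_C)/3)
= ((0.6+(-20.7)+19.7)/3, ((-14.7)+(-18.3)+3.5)/3)
= (-0.1333, -9.8333)

(-0.1333, -9.8333)


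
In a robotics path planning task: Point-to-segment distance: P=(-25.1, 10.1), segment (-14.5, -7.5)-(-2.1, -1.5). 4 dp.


Project P onto AB: t = 0 (clamped to [0,1])
Closest point on segment: (-14.5, -7.5)
Distance: 20.5456

20.5456


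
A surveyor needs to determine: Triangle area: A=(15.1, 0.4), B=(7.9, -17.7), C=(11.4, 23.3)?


Area = |x_A(y_B-y_C) + x_B(y_C-y_A) + x_C(y_A-y_B)|/2
= |(-619.1) + 180.91 + 206.34|/2
= 231.85/2 = 115.925

115.925


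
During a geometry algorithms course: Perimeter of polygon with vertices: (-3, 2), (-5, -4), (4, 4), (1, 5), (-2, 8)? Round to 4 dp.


Sides: (-3, 2)->(-5, -4): sqrt(40) = 6.324555, (-5, -4)->(4, 4): sqrt(145) = 12.041595, (4, 4)->(1, 5): sqrt(10) = 3.162278, (1, 5)->(-2, 8): sqrt(18) = 4.242641, (-2, 8)->(-3, 2): sqrt(37) = 6.082763
Sum = 31.853832
Perimeter = 31.8538

31.8538


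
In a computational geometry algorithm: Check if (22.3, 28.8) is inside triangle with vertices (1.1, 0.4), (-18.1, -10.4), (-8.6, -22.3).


Cross products: AB x AP = -316.32, BC x BP = 853.16, CA x CP = -205.76
All same sign? no

No, outside


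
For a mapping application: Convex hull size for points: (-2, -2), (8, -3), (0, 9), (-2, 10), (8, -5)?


Convex hull vertices (CCW): (-2, -2), (8, -5), (8, -3), (0, 9), (-2, 10)
Count = 5

5
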